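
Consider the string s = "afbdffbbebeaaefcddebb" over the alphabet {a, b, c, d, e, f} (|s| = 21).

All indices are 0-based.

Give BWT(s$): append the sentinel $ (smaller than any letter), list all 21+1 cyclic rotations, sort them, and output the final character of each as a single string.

rank  rotation                last
    0  $afbdffbbebeaaefcddebb  b
    1  aaefcddebb$afbdffbbebe  e
    2  aefcddebb$afbdffbbebea  a
    3  afbdffbbebeaaefcddebb$  $
    4  b$afbdffbbebeaaefcddeb  b
    5  bb$afbdffbbebeaaefcdde  e
    6  bbebeaaefcddebb$afbdff  f
    7  bdffbbebeaaefcddebb$af  f
    8  beaaefcddebb$afbdffbbe  e
    9  bebeaaefcddebb$afbdffb  b
   10  cddebb$afbdffbbebeaaef  f
   11  ddebb$afbdffbbebeaaefc  c
   12  debb$afbdffbbebeaaefcd  d
   13  dffbbebeaaefcddebb$afb  b
   14  eaaefcddebb$afbdffbbeb  b
   15  ebb$afbdffbbebeaaefcdd  d
   16  ebeaaefcddebb$afbdffbb  b
   17  efcddebb$afbdffbbebeaa  a
   18  fbbebeaaefcddebb$afbdf  f
   19  fbdffbbebeaaefcddebb$a  a
   20  fcddebb$afbdffbbebeaae  e
   21  ffbbebeaaefcddebb$afbd  d

bea$beffebfcdbbdbafaed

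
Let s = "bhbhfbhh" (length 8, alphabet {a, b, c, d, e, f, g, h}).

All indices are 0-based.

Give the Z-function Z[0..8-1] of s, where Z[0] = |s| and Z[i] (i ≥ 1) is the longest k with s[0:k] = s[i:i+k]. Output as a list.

[8, 0, 2, 0, 0, 2, 0, 0]

Z[0]=8
i=1: fresh scan; Z[1]=0
i=2: fresh scan; Z[2]=2 scan→box=[2,4)
i=3: min(r-i=1, Z[1]=0)=0; Z[3]=0
i=4: fresh scan; Z[4]=0
i=5: fresh scan; Z[5]=2 scan→box=[5,7)
i=6: min(r-i=1, Z[1]=0)=0; Z[6]=0
i=7: fresh scan; Z[7]=0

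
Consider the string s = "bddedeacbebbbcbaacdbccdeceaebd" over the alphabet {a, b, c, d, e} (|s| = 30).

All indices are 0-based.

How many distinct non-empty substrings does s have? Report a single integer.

sorted suffixes:
  #0 SA[0]=15  'aacdbccdeceaebd'
  #1 SA[1]=6  'acbebbbcbaacdbccdeceaebd'
  #2 SA[2]=16  'acdbccdeceaebd'
  #3 SA[3]=26  'aebd'
  #4 SA[4]=14  'baacdbccdeceaebd'
  #5 SA[5]=10  'bbbcbaacdbccdeceaebd'
  #6 SA[6]=11  'bbcbaacdbccdeceaebd'
  #7 SA[7]=12  'bcbaacdbccdeceaebd'
  #8 SA[8]=19  'bccdeceaebd'
  #9 SA[9]=28  'bd'
  #10 SA[10]=0  'bddedeacbebbbcbaacdbccdeceaebd'
  #11 SA[11]=8  'bebbbcbaacdbccdeceaebd'
  #12 SA[12]=13  'cbaacdbccdeceaebd'
  #13 SA[13]=7  'cbebbbcbaacdbccdeceaebd'
  #14 SA[14]=20  'ccdeceaebd'
  #15 SA[15]=17  'cdbccdeceaebd'
  #16 SA[16]=21  'cdeceaebd'
  #17 SA[17]=24  'ceaebd'
  #18 SA[18]=29  'd'
  #19 SA[19]=18  'dbccdeceaebd'
  #20 SA[20]=1  'ddedeacbebbbcbaacdbccdeceaebd'
  #21 SA[21]=4  'deacbebbbcbaacdbccdeceaebd'
  #22 SA[22]=22  'deceaebd'
  #23 SA[23]=2  'dedeacbebbbcbaacdbccdeceaebd'
  #24 SA[24]=5  'eacbebbbcbaacdbccdeceaebd'
  #25 SA[25]=25  'eaebd'
  #26 SA[26]=9  'ebbbcbaacdbccdeceaebd'
  #27 SA[27]=27  'ebd'
  #28 SA[28]=23  'eceaebd'
  #29 SA[29]=3  'edeacbebbbcbaacdbccdeceaebd'

SA = [15, 6, 16, 26, 14, 10, 11, 12, 19, 28, 0, 8, 13, 7, 20, 17, 21, 24, 29, 18, 1, 4, 22, 2, 5, 25, 9, 27, 23, 3]
[i] adj suffixes → lcp
  [1] 15/6 → 1 ('a')
  [2] 6/16 → 2 ('ac')
  [3] 16/26 → 1 ('a')
  [4] 26/14 → 0 ('')
  [5] 14/10 → 1 ('b')
  [6] 10/11 → 2 ('bb')
  [7] 11/12 → 1 ('b')
  [8] 12/19 → 2 ('bc')
  [9] 19/28 → 1 ('b')
  [10] 28/0 → 2 ('bd')
  [11] 0/8 → 1 ('b')
  [12] 8/13 → 0 ('')
  [13] 13/7 → 2 ('cb')
  [14] 7/20 → 1 ('c')
  [15] 20/17 → 1 ('c')
  [16] 17/21 → 2 ('cd')
  [17] 21/24 → 1 ('c')
  [18] 24/29 → 0 ('')
  [19] 29/18 → 1 ('d')
  [20] 18/1 → 1 ('d')
  [21] 1/4 → 1 ('d')
  [22] 4/22 → 2 ('de')
  [23] 22/2 → 2 ('de')
  [24] 2/5 → 0 ('')
  [25] 5/25 → 2 ('ea')
  [26] 25/9 → 1 ('e')
  [27] 9/27 → 2 ('eb')
  [28] 27/23 → 1 ('e')
  [29] 23/3 → 1 ('e')

n(n+1)/2 = 30·31/2 = 465
Σ LCP = 0 + 1 + 2 + 1 + 0 + 1 + 2 + 1 + 2 + 1 + 2 + 1 + 0 + 2 + 1 + 1 + 2 + 1 + 0 + 1 + 1 + 1 + 2 + 2 + 0 + 2 + 1 + 2 + 1 + 1 = 35
distinct = 465 − 35 = 430

430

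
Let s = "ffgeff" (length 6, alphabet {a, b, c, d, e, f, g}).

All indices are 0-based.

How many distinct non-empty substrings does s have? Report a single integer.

sorted suffixes:
  #0 SA[0]=3  'eff'
  #1 SA[1]=5  'f'
  #2 SA[2]=4  'ff'
  #3 SA[3]=0  'ffgeff'
  #4 SA[4]=1  'fgeff'
  #5 SA[5]=2  'geff'

SA = [3, 5, 4, 0, 1, 2]
rank  pair      lcp
   1  s[3:],s[5:]  0  ''
   2  s[5:],s[4:]  1  'f'
   3  s[4:],s[0:]  2  'ff'
   4  s[0:],s[1:]  1  'f'
   5  s[1:],s[2:]  0  ''

n(n+1)/2 = 6·7/2 = 21
Σ LCP = 0 + 0 + 1 + 2 + 1 + 0 = 4
distinct = 21 − 4 = 17

17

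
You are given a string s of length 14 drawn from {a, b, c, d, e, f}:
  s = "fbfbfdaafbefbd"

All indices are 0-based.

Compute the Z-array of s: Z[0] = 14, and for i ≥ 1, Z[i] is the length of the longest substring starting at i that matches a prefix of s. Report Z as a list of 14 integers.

[14, 0, 3, 0, 1, 0, 0, 0, 2, 0, 0, 2, 0, 0]

Z[0]=14
i=1: i≥r, start 0; Z[1]=0
i=2: i≥r, start 0; Z[2]=3 scan→box=[2,5)
i=3: min(r-i=2, Z[1]=0)=0; Z[3]=0
i=4: min(r-i=1, Z[2]=3)=1; Z[4]=1
i=5: i≥r, start 0; Z[5]=0
i=6: i≥r, start 0; Z[6]=0
i=7: i≥r, start 0; Z[7]=0
i=8: i≥r, start 0; Z[8]=2 scan→box=[8,10)
i=9: min(r-i=1, Z[1]=0)=0; Z[9]=0
i=10: i≥r, start 0; Z[10]=0
i=11: i≥r, start 0; Z[11]=2 scan→box=[11,13)
i=12: min(r-i=1, Z[1]=0)=0; Z[12]=0
i=13: i≥r, start 0; Z[13]=0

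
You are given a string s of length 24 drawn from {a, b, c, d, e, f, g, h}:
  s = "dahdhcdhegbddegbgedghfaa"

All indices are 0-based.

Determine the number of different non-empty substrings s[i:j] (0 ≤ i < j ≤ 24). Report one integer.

rank→(start, suffix):
  0 → (23, 'a')
  1 → (22, 'aa')
  2 → (1, 'ahdhcdhegbddegbgedghfaa')
  3 → (10, 'bddegbgedghfaa')
  4 → (15, 'bgedghfaa')
  5 → (5, 'cdhegbddegbgedghfaa')
  6 → (0, 'dahdhcdhegbddegbgedghfaa')
  7 → (11, 'ddegbgedghfaa')
  8 → (12, 'degbgedghfaa')
  9 → (18, 'dghfaa')
  10 → (3, 'dhcdhegbddegbgedghfaa')
  11 → (6, 'dhegbddegbgedghfaa')
  12 → (17, 'edghfaa')
  13 → (8, 'egbddegbgedghfaa')
  14 → (13, 'egbgedghfaa')
  15 → (21, 'faa')
  16 → (9, 'gbddegbgedghfaa')
  17 → (14, 'gbgedghfaa')
  18 → (16, 'gedghfaa')
  19 → (19, 'ghfaa')
  20 → (4, 'hcdhegbddegbgedghfaa')
  21 → (2, 'hdhcdhegbddegbgedghfaa')
  22 → (7, 'hegbddegbgedghfaa')
  23 → (20, 'hfaa')

SA = [23, 22, 1, 10, 15, 5, 0, 11, 12, 18, 3, 6, 17, 8, 13, 21, 9, 14, 16, 19, 4, 2, 7, 20]
rank  pair      lcp
   1  s[23:],s[22:]  1  'a'
   2  s[22:],s[1:]  1  'a'
   3  s[1:],s[10:]  0  ''
   4  s[10:],s[15:]  1  'b'
   5  s[15:],s[5:]  0  ''
   6  s[5:],s[0:]  0  ''
   7  s[0:],s[11:]  1  'd'
   8  s[11:],s[12:]  1  'd'
   9  s[12:],s[18:]  1  'd'
  10  s[18:],s[3:]  1  'd'
  11  s[3:],s[6:]  2  'dh'
  12  s[6:],s[17:]  0  ''
  13  s[17:],s[8:]  1  'e'
  14  s[8:],s[13:]  3  'egb'
  15  s[13:],s[21:]  0  ''
  16  s[21:],s[9:]  0  ''
  17  s[9:],s[14:]  2  'gb'
  18  s[14:],s[16:]  1  'g'
  19  s[16:],s[19:]  1  'g'
  20  s[19:],s[4:]  0  ''
  21  s[4:],s[2:]  1  'h'
  22  s[2:],s[7:]  1  'h'
  23  s[7:],s[20:]  1  'h'

n(n+1)/2 = 24·25/2 = 300
Σ LCP = 0 + 1 + 1 + 0 + 1 + 0 + 0 + 1 + 1 + 1 + 1 + 2 + 0 + 1 + 3 + 0 + 0 + 2 + 1 + 1 + 0 + 1 + 1 + 1 = 20
distinct = 300 − 20 = 280

280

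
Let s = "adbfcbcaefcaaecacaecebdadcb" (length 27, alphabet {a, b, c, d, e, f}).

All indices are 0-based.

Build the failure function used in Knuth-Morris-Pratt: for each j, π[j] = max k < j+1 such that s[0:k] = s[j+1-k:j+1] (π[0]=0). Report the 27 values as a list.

π[0] = 0
j=1 s[j]='d': π[1]=0 (border '')
j=2 s[j]='b': π[2]=0 (border '')
j=3 s[j]='f': π[3]=0 (border '')
j=4 s[j]='c': π[4]=0 (border '')
j=5 s[j]='b': π[5]=0 (border '')
j=6 s[j]='c': π[6]=0 (border '')
j=7 s[j]='a': π[7]=1 (border 'a')
j=8 s[j]='e': k: 1→0; π[8]=0 (border '')
j=9 s[j]='f': π[9]=0 (border '')
j=10 s[j]='c': π[10]=0 (border '')
j=11 s[j]='a': π[11]=1 (border 'a')
j=12 s[j]='a': k: 1→0; π[12]=1 (border 'a')
j=13 s[j]='e': k: 1→0; π[13]=0 (border '')
j=14 s[j]='c': π[14]=0 (border '')
j=15 s[j]='a': π[15]=1 (border 'a')
j=16 s[j]='c': k: 1→0; π[16]=0 (border '')
j=17 s[j]='a': π[17]=1 (border 'a')
j=18 s[j]='e': k: 1→0; π[18]=0 (border '')
j=19 s[j]='c': π[19]=0 (border '')
j=20 s[j]='e': π[20]=0 (border '')
j=21 s[j]='b': π[21]=0 (border '')
j=22 s[j]='d': π[22]=0 (border '')
j=23 s[j]='a': π[23]=1 (border 'a')
j=24 s[j]='d': π[24]=2 (border 'ad')
j=25 s[j]='c': k: 2→0; π[25]=0 (border '')
j=26 s[j]='b': π[26]=0 (border '')

[0, 0, 0, 0, 0, 0, 0, 1, 0, 0, 0, 1, 1, 0, 0, 1, 0, 1, 0, 0, 0, 0, 0, 1, 2, 0, 0]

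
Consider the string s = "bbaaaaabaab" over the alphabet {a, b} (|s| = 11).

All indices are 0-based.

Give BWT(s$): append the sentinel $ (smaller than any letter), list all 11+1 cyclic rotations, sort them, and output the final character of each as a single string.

rank  rotation      last
    0  $bbaaaaabaab  b
    1  aaaaabaab$bb  b
    2  aaaabaab$bba  a
    3  aaabaab$bbaa  a
    4  aab$bbaaaaab  b
    5  aabaab$bbaaa  a
    6  ab$bbaaaaaba  a
    7  abaab$bbaaaa  a
    8  b$bbaaaaabaa  a
    9  baaaaabaab$b  b
   10  baab$bbaaaaa  a
   11  bbaaaaabaab$  $

bbaabaaaaba$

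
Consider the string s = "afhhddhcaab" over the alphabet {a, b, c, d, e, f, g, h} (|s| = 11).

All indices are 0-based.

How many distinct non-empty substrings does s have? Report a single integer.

61

rank | idx | suffix
   0 |   8 | aab
   1 |   9 | ab
   2 |   0 | afhhddhcaab
   3 |  10 | b
   4 |   7 | caab
   5 |   4 | ddhcaab
   6 |   5 | dhcaab
   7 |   1 | fhhddhcaab
   8 |   6 | hcaab
   9 |   3 | hddhcaab
  10 |   2 | hhddhcaab

SA = [8, 9, 0, 10, 7, 4, 5, 1, 6, 3, 2]
i: (SA[i-1],SA[i]) lcp shared
  1: (8,9) 1 'a'
  2: (9,0) 1 'a'
  3: (0,10) 0 ''
  4: (10,7) 0 ''
  5: (7,4) 0 ''
  6: (4,5) 1 'd'
  7: (5,1) 0 ''
  8: (1,6) 0 ''
  9: (6,3) 1 'h'
  10: (3,2) 1 'h'

n(n+1)/2 = 11·12/2 = 66
Σ LCP = 0 + 1 + 1 + 0 + 0 + 0 + 1 + 0 + 0 + 1 + 1 = 5
distinct = 66 − 5 = 61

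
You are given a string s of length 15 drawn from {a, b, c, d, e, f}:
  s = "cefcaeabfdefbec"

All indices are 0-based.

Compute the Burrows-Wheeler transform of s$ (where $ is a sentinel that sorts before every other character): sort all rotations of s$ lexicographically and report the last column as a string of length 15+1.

cecfaef$fabdceeb

rank  rotation          last
    0  $cefcaeabfdefbec  c
    1  abfdefbec$cefcae  e
    2  aeabfdefbec$cefc  c
    3  bec$cefcaeabfdef  f
    4  bfdefbec$cefcaea  a
    5  c$cefcaeabfdefbe  e
    6  caeabfdefbec$cef  f
    7  cefcaeabfdefbec$  $
    8  defbec$cefcaeabf  f
    9  eabfdefbec$cefca  a
   10  ec$cefcaeabfdefb  b
   11  efbec$cefcaeabfd  d
   12  efcaeabfdefbec$c  c
   13  fbec$cefcaeabfde  e
   14  fcaeabfdefbec$ce  e
   15  fdefbec$cefcaeab  b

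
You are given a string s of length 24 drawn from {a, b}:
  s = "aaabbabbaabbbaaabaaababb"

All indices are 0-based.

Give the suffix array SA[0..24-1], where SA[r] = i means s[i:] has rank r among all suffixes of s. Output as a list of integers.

[13, 17, 0, 14, 18, 1, 8, 15, 19, 21, 5, 2, 9, 23, 12, 16, 7, 20, 4, 22, 11, 6, 3, 10]

rank→(start, suffix):
  0 → (13, 'aaabaaababb')
  1 → (17, 'aaababb')
  2 → (0, 'aaabbabbaabbbaaabaaababb')
  3 → (14, 'aabaaababb')
  4 → (18, 'aababb')
  5 → (1, 'aabbabbaabbbaaabaaababb')
  6 → (8, 'aabbbaaabaaababb')
  7 → (15, 'abaaababb')
  8 → (19, 'ababb')
  9 → (21, 'abb')
  10 → (5, 'abbaabbbaaabaaababb')
  11 → (2, 'abbabbaabbbaaabaaababb')
  12 → (9, 'abbbaaabaaababb')
  13 → (23, 'b')
  14 → (12, 'baaabaaababb')
  15 → (16, 'baaababb')
  16 → (7, 'baabbbaaabaaababb')
  17 → (20, 'babb')
  18 → (4, 'babbaabbbaaabaaababb')
  19 → (22, 'bb')
  20 → (11, 'bbaaabaaababb')
  21 → (6, 'bbaabbbaaabaaababb')
  22 → (3, 'bbabbaabbbaaabaaababb')
  23 → (10, 'bbbaaabaaababb')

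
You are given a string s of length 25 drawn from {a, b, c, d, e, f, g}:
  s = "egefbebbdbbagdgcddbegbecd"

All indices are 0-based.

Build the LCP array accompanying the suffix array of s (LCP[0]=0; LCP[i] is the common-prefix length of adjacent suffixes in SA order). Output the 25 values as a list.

[0, 0, 1, 2, 1, 1, 2, 2, 0, 2, 0, 1, 2, 1, 1, 0, 1, 1, 1, 2, 0, 0, 1, 1, 1]

sorted suffixes:
  #0 SA[0]=11  'agdgcddbegbecd'
  #1 SA[1]=10  'bagdgcddbegbecd'
  #2 SA[2]=9  'bbagdgcddbegbecd'
  #3 SA[3]=6  'bbdbbagdgcddbegbecd'
  #4 SA[4]=7  'bdbbagdgcddbegbecd'
  #5 SA[5]=4  'bebbdbbagdgcddbegbecd'
  #6 SA[6]=21  'becd'
  #7 SA[7]=18  'begbecd'
  #8 SA[8]=23  'cd'
  #9 SA[9]=15  'cddbegbecd'
  #10 SA[10]=24  'd'
  #11 SA[11]=8  'dbbagdgcddbegbecd'
  #12 SA[12]=17  'dbegbecd'
  #13 SA[13]=16  'ddbegbecd'
  #14 SA[14]=13  'dgcddbegbecd'
  #15 SA[15]=5  'ebbdbbagdgcddbegbecd'
  #16 SA[16]=22  'ecd'
  #17 SA[17]=2  'efbebbdbbagdgcddbegbecd'
  #18 SA[18]=19  'egbecd'
  #19 SA[19]=0  'egefbebbdbbagdgcddbegbecd'
  #20 SA[20]=3  'fbebbdbbagdgcddbegbecd'
  #21 SA[21]=20  'gbecd'
  #22 SA[22]=14  'gcddbegbecd'
  #23 SA[23]=12  'gdgcddbegbecd'
  #24 SA[24]=1  'gefbebbdbbagdgcddbegbecd'

SA = [11, 10, 9, 6, 7, 4, 21, 18, 23, 15, 24, 8, 17, 16, 13, 5, 22, 2, 19, 0, 3, 20, 14, 12, 1]
i: (SA[i-1],SA[i]) lcp shared
  1: (11,10) 0 ''
  2: (10,9) 1 'b'
  3: (9,6) 2 'bb'
  4: (6,7) 1 'b'
  5: (7,4) 1 'b'
  6: (4,21) 2 'be'
  7: (21,18) 2 'be'
  8: (18,23) 0 ''
  9: (23,15) 2 'cd'
  10: (15,24) 0 ''
  11: (24,8) 1 'd'
  12: (8,17) 2 'db'
  13: (17,16) 1 'd'
  14: (16,13) 1 'd'
  15: (13,5) 0 ''
  16: (5,22) 1 'e'
  17: (22,2) 1 'e'
  18: (2,19) 1 'e'
  19: (19,0) 2 'eg'
  20: (0,3) 0 ''
  21: (3,20) 0 ''
  22: (20,14) 1 'g'
  23: (14,12) 1 'g'
  24: (12,1) 1 'g'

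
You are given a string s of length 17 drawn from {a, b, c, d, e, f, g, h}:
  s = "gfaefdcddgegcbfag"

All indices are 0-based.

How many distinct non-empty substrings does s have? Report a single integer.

142

rank→(start, suffix):
  0 → (2, 'aefdcddgegcbfag')
  1 → (15, 'ag')
  2 → (13, 'bfag')
  3 → (12, 'cbfag')
  4 → (6, 'cddgegcbfag')
  5 → (5, 'dcddgegcbfag')
  6 → (7, 'ddgegcbfag')
  7 → (8, 'dgegcbfag')
  8 → (3, 'efdcddgegcbfag')
  9 → (10, 'egcbfag')
  10 → (1, 'faefdcddgegcbfag')
  11 → (14, 'fag')
  12 → (4, 'fdcddgegcbfag')
  13 → (16, 'g')
  14 → (11, 'gcbfag')
  15 → (9, 'gegcbfag')
  16 → (0, 'gfaefdcddgegcbfag')

SA = [2, 15, 13, 12, 6, 5, 7, 8, 3, 10, 1, 14, 4, 16, 11, 9, 0]
rank  pair      lcp
   1  s[2:],s[15:]  1  'a'
   2  s[15:],s[13:]  0  ''
   3  s[13:],s[12:]  0  ''
   4  s[12:],s[6:]  1  'c'
   5  s[6:],s[5:]  0  ''
   6  s[5:],s[7:]  1  'd'
   7  s[7:],s[8:]  1  'd'
   8  s[8:],s[3:]  0  ''
   9  s[3:],s[10:]  1  'e'
  10  s[10:],s[1:]  0  ''
  11  s[1:],s[14:]  2  'fa'
  12  s[14:],s[4:]  1  'f'
  13  s[4:],s[16:]  0  ''
  14  s[16:],s[11:]  1  'g'
  15  s[11:],s[9:]  1  'g'
  16  s[9:],s[0:]  1  'g'

n(n+1)/2 = 17·18/2 = 153
Σ LCP = 0 + 1 + 0 + 0 + 1 + 0 + 1 + 1 + 0 + 1 + 0 + 2 + 1 + 0 + 1 + 1 + 1 = 11
distinct = 153 − 11 = 142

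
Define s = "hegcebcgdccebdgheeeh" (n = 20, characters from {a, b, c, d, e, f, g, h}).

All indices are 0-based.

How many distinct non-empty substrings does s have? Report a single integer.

rank | idx | suffix
   0 |   5 | bcgdccebdgheeeh
   1 |  12 | bdgheeeh
   2 |   9 | ccebdgheeeh
   3 |   3 | cebcgdccebdgheeeh
   4 |  10 | cebdgheeeh
   5 |   6 | cgdccebdgheeeh
   6 |   8 | dccebdgheeeh
   7 |  13 | dgheeeh
   8 |   4 | ebcgdccebdgheeeh
   9 |  11 | ebdgheeeh
  10 |  16 | eeeh
  11 |  17 | eeh
  12 |   1 | egcebcgdccebdgheeeh
  13 |  18 | eh
  14 |   2 | gcebcgdccebdgheeeh
  15 |   7 | gdccebdgheeeh
  16 |  14 | gheeeh
  17 |  19 | h
  18 |  15 | heeeh
  19 |   0 | hegcebcgdccebdgheeeh

SA = [5, 12, 9, 3, 10, 6, 8, 13, 4, 11, 16, 17, 1, 18, 2, 7, 14, 19, 15, 0]
[i] adj suffixes → lcp
  [1] 5/12 → 1 ('b')
  [2] 12/9 → 0 ('')
  [3] 9/3 → 1 ('c')
  [4] 3/10 → 3 ('ceb')
  [5] 10/6 → 1 ('c')
  [6] 6/8 → 0 ('')
  [7] 8/13 → 1 ('d')
  [8] 13/4 → 0 ('')
  [9] 4/11 → 2 ('eb')
  [10] 11/16 → 1 ('e')
  [11] 16/17 → 2 ('ee')
  [12] 17/1 → 1 ('e')
  [13] 1/18 → 1 ('e')
  [14] 18/2 → 0 ('')
  [15] 2/7 → 1 ('g')
  [16] 7/14 → 1 ('g')
  [17] 14/19 → 0 ('')
  [18] 19/15 → 1 ('h')
  [19] 15/0 → 2 ('he')

n(n+1)/2 = 20·21/2 = 210
Σ LCP = 0 + 1 + 0 + 1 + 3 + 1 + 0 + 1 + 0 + 2 + 1 + 2 + 1 + 1 + 0 + 1 + 1 + 0 + 1 + 2 = 19
distinct = 210 − 19 = 191

191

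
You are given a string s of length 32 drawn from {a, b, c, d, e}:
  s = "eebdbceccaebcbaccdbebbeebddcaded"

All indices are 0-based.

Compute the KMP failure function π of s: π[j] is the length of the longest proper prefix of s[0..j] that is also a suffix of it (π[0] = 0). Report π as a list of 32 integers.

[0, 1, 0, 0, 0, 0, 1, 0, 0, 0, 1, 0, 0, 0, 0, 0, 0, 0, 0, 1, 0, 0, 1, 2, 3, 4, 0, 0, 0, 0, 1, 0]

π[0] = 0
j=1 s[j]='e': π[1]=1 (border 'e')
j=2 s[j]='b': k: 1→0; π[2]=0 (border '')
j=3 s[j]='d': π[3]=0 (border '')
j=4 s[j]='b': π[4]=0 (border '')
j=5 s[j]='c': π[5]=0 (border '')
j=6 s[j]='e': π[6]=1 (border 'e')
j=7 s[j]='c': k: 1→0; π[7]=0 (border '')
j=8 s[j]='c': π[8]=0 (border '')
j=9 s[j]='a': π[9]=0 (border '')
j=10 s[j]='e': π[10]=1 (border 'e')
j=11 s[j]='b': k: 1→0; π[11]=0 (border '')
j=12 s[j]='c': π[12]=0 (border '')
j=13 s[j]='b': π[13]=0 (border '')
j=14 s[j]='a': π[14]=0 (border '')
j=15 s[j]='c': π[15]=0 (border '')
j=16 s[j]='c': π[16]=0 (border '')
j=17 s[j]='d': π[17]=0 (border '')
j=18 s[j]='b': π[18]=0 (border '')
j=19 s[j]='e': π[19]=1 (border 'e')
j=20 s[j]='b': k: 1→0; π[20]=0 (border '')
j=21 s[j]='b': π[21]=0 (border '')
j=22 s[j]='e': π[22]=1 (border 'e')
j=23 s[j]='e': π[23]=2 (border 'ee')
j=24 s[j]='b': π[24]=3 (border 'eeb')
j=25 s[j]='d': π[25]=4 (border 'eebd')
j=26 s[j]='d': k: 4→0; π[26]=0 (border '')
j=27 s[j]='c': π[27]=0 (border '')
j=28 s[j]='a': π[28]=0 (border '')
j=29 s[j]='d': π[29]=0 (border '')
j=30 s[j]='e': π[30]=1 (border 'e')
j=31 s[j]='d': k: 1→0; π[31]=0 (border '')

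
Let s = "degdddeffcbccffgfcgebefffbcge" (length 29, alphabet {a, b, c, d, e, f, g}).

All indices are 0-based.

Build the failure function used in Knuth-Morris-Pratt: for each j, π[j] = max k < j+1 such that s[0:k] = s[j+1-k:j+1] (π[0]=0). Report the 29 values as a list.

π[0] = 0
j=1 s[j]='e': π[1]=0 (border '')
j=2 s[j]='g': π[2]=0 (border '')
j=3 s[j]='d': π[3]=1 (border 'd')
j=4 s[j]='d': k: 1→0; π[4]=1 (border 'd')
j=5 s[j]='d': k: 1→0; π[5]=1 (border 'd')
j=6 s[j]='e': π[6]=2 (border 'de')
j=7 s[j]='f': k: 2→0; π[7]=0 (border '')
j=8 s[j]='f': π[8]=0 (border '')
j=9 s[j]='c': π[9]=0 (border '')
j=10 s[j]='b': π[10]=0 (border '')
j=11 s[j]='c': π[11]=0 (border '')
j=12 s[j]='c': π[12]=0 (border '')
j=13 s[j]='f': π[13]=0 (border '')
j=14 s[j]='f': π[14]=0 (border '')
j=15 s[j]='g': π[15]=0 (border '')
j=16 s[j]='f': π[16]=0 (border '')
j=17 s[j]='c': π[17]=0 (border '')
j=18 s[j]='g': π[18]=0 (border '')
j=19 s[j]='e': π[19]=0 (border '')
j=20 s[j]='b': π[20]=0 (border '')
j=21 s[j]='e': π[21]=0 (border '')
j=22 s[j]='f': π[22]=0 (border '')
j=23 s[j]='f': π[23]=0 (border '')
j=24 s[j]='f': π[24]=0 (border '')
j=25 s[j]='b': π[25]=0 (border '')
j=26 s[j]='c': π[26]=0 (border '')
j=27 s[j]='g': π[27]=0 (border '')
j=28 s[j]='e': π[28]=0 (border '')

[0, 0, 0, 1, 1, 1, 2, 0, 0, 0, 0, 0, 0, 0, 0, 0, 0, 0, 0, 0, 0, 0, 0, 0, 0, 0, 0, 0, 0]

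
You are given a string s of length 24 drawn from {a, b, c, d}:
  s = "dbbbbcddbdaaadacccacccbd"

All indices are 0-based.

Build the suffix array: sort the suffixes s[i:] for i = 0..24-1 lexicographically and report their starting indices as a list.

[10, 11, 14, 18, 12, 1, 2, 3, 4, 22, 8, 17, 21, 16, 20, 15, 19, 5, 23, 9, 13, 0, 7, 6]

rank | idx | suffix
   0 |  10 | aaadacccacccbd
   1 |  11 | aadacccacccbd
   2 |  14 | acccacccbd
   3 |  18 | acccbd
   4 |  12 | adacccacccbd
   5 |   1 | bbbbcddbdaaadacccacccbd
   6 |   2 | bbbcddbdaaadacccacccbd
   7 |   3 | bbcddbdaaadacccacccbd
   8 |   4 | bcddbdaaadacccacccbd
   9 |  22 | bd
  10 |   8 | bdaaadacccacccbd
  11 |  17 | cacccbd
  12 |  21 | cbd
  13 |  16 | ccacccbd
  14 |  20 | ccbd
  15 |  15 | cccacccbd
  16 |  19 | cccbd
  17 |   5 | cddbdaaadacccacccbd
  18 |  23 | d
  19 |   9 | daaadacccacccbd
  20 |  13 | dacccacccbd
  21 |   0 | dbbbbcddbdaaadacccacccbd
  22 |   7 | dbdaaadacccacccbd
  23 |   6 | ddbdaaadacccacccbd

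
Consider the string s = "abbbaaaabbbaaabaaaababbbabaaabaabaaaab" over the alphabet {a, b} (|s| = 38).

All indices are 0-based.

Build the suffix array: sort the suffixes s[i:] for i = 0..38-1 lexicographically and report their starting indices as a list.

[33, 15, 4, 34, 11, 26, 16, 5, 35, 30, 12, 27, 17, 6, 36, 31, 13, 24, 28, 18, 0, 7, 20, 37, 32, 14, 3, 10, 25, 29, 23, 19, 2, 9, 22, 1, 8, 21]

rank→(start, suffix):
  0 → (33, 'aaaab')
  1 → (15, 'aaaababbbabaaabaabaaaab')
  2 → (4, 'aaaabbbaaabaaaababbbabaaabaabaaaab')
  3 → (34, 'aaab')
  4 → (11, 'aaabaaaababbbabaaabaabaaaab')
  5 → (26, 'aaabaabaaaab')
  6 → (16, 'aaababbbabaaabaabaaaab')
  7 → (5, 'aaabbbaaabaaaababbbabaaabaabaaaab')
  8 → (35, 'aab')
  9 → (30, 'aabaaaab')
  10 → (12, 'aabaaaababbbabaaabaabaaaab')
  11 → (27, 'aabaabaaaab')
  12 → (17, 'aababbbabaaabaabaaaab')
  13 → (6, 'aabbbaaabaaaababbbabaaabaabaaaab')
  14 → (36, 'ab')
  15 → (31, 'abaaaab')
  16 → (13, 'abaaaababbbabaaabaabaaaab')
  17 → (24, 'abaaabaabaaaab')
  18 → (28, 'abaabaaaab')
  19 → (18, 'ababbbabaaabaabaaaab')
  20 → (0, 'abbbaaaabbbaaabaaaababbbabaaabaabaaaab')
  21 → (7, 'abbbaaabaaaababbbabaaabaabaaaab')
  22 → (20, 'abbbabaaabaabaaaab')
  23 → (37, 'b')
  24 → (32, 'baaaab')
  25 → (14, 'baaaababbbabaaabaabaaaab')
  26 → (3, 'baaaabbbaaabaaaababbbabaaabaabaaaab')
  27 → (10, 'baaabaaaababbbabaaabaabaaaab')
  28 → (25, 'baaabaabaaaab')
  29 → (29, 'baabaaaab')
  30 → (23, 'babaaabaabaaaab')
  31 → (19, 'babbbabaaabaabaaaab')
  32 → (2, 'bbaaaabbbaaabaaaababbbabaaabaabaaaab')
  33 → (9, 'bbaaabaaaababbbabaaabaabaaaab')
  34 → (22, 'bbabaaabaabaaaab')
  35 → (1, 'bbbaaaabbbaaabaaaababbbabaaabaabaaaab')
  36 → (8, 'bbbaaabaaaababbbabaaabaabaaaab')
  37 → (21, 'bbbabaaabaabaaaab')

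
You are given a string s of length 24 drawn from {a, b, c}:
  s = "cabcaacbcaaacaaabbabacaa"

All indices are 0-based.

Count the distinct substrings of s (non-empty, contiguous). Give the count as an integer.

254

rank | idx | suffix
   0 |  23 | a
   1 |  22 | aa
   2 |  13 | aaabbabacaa
   3 |   9 | aaacaaabbabacaa
   4 |  14 | aabbabacaa
   5 |  10 | aacaaabbabacaa
   6 |   4 | aacbcaaacaaabbabacaa
   7 |  18 | abacaa
   8 |  15 | abbabacaa
   9 |   1 | abcaacbcaaacaaabbabacaa
  10 |  20 | acaa
  11 |  11 | acaaabbabacaa
  12 |   5 | acbcaaacaaabbabacaa
  13 |  17 | babacaa
  14 |  19 | bacaa
  15 |  16 | bbabacaa
  16 |   7 | bcaaacaaabbabacaa
  17 |   2 | bcaacbcaaacaaabbabacaa
  18 |  21 | caa
  19 |  12 | caaabbabacaa
  20 |   8 | caaacaaabbabacaa
  21 |   3 | caacbcaaacaaabbabacaa
  22 |   0 | cabcaacbcaaacaaabbabacaa
  23 |   6 | cbcaaacaaabbabacaa

SA = [23, 22, 13, 9, 14, 10, 4, 18, 15, 1, 20, 11, 5, 17, 19, 16, 7, 2, 21, 12, 8, 3, 0, 6]
i: (SA[i-1],SA[i]) lcp shared
  1: (23,22) 1 'a'
  2: (22,13) 2 'aa'
  3: (13,9) 3 'aaa'
  4: (9,14) 2 'aa'
  5: (14,10) 2 'aa'
  6: (10,4) 3 'aac'
  7: (4,18) 1 'a'
  8: (18,15) 2 'ab'
  9: (15,1) 2 'ab'
  10: (1,20) 1 'a'
  11: (20,11) 4 'acaa'
  12: (11,5) 2 'ac'
  13: (5,17) 0 ''
  14: (17,19) 2 'ba'
  15: (19,16) 1 'b'
  16: (16,7) 1 'b'
  17: (7,2) 4 'bcaa'
  18: (2,21) 0 ''
  19: (21,12) 3 'caa'
  20: (12,8) 4 'caaa'
  21: (8,3) 3 'caa'
  22: (3,0) 2 'ca'
  23: (0,6) 1 'c'

n(n+1)/2 = 24·25/2 = 300
Σ LCP = 0 + 1 + 2 + 3 + 2 + 2 + 3 + 1 + 2 + 2 + 1 + 4 + 2 + 0 + 2 + 1 + 1 + 4 + 0 + 3 + 4 + 3 + 2 + 1 = 46
distinct = 300 − 46 = 254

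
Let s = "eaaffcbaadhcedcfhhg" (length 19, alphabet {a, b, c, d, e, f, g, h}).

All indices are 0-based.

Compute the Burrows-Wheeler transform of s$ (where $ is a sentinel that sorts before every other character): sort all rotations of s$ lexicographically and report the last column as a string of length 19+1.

rank  rotation              last
    0  $eaaffcbaadhcedcfhhg  g
    1  aadhcedcfhhg$eaaffcb  b
    2  aaffcbaadhcedcfhhg$e  e
    3  adhcedcfhhg$eaaffcba  a
    4  affcbaadhcedcfhhg$ea  a
    5  baadhcedcfhhg$eaaffc  c
    6  cbaadhcedcfhhg$eaaff  f
    7  cedcfhhg$eaaffcbaadh  h
    8  cfhhg$eaaffcbaadhced  d
    9  dcfhhg$eaaffcbaadhce  e
   10  dhcedcfhhg$eaaffcbaa  a
   11  eaaffcbaadhcedcfhhg$  $
   12  edcfhhg$eaaffcbaadhc  c
   13  fcbaadhcedcfhhg$eaaf  f
   14  ffcbaadhcedcfhhg$eaa  a
   15  fhhg$eaaffcbaadhcedc  c
   16  g$eaaffcbaadhcedcfhh  h
   17  hcedcfhhg$eaaffcbaad  d
   18  hg$eaaffcbaadhcedcfh  h
   19  hhg$eaaffcbaadhcedcf  f

gbeaacfhdea$cfachdhf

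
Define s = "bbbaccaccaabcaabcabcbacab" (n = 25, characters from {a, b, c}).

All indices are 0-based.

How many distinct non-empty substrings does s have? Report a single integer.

rank→(start, suffix):
  0 → (9, 'aabcaabcabcbacab')
  1 → (13, 'aabcabcbacab')
  2 → (23, 'ab')
  3 → (10, 'abcaabcabcbacab')
  4 → (14, 'abcabcbacab')
  5 → (17, 'abcbacab')
  6 → (21, 'acab')
  7 → (6, 'accaabcaabcabcbacab')
  8 → (3, 'accaccaabcaabcabcbacab')
  9 → (24, 'b')
  10 → (20, 'bacab')
  11 → (2, 'baccaccaabcaabcabcbacab')
  12 → (1, 'bbaccaccaabcaabcabcbacab')
  13 → (0, 'bbbaccaccaabcaabcabcbacab')
  14 → (11, 'bcaabcabcbacab')
  15 → (15, 'bcabcbacab')
  16 → (18, 'bcbacab')
  17 → (8, 'caabcaabcabcbacab')
  18 → (12, 'caabcabcbacab')
  19 → (22, 'cab')
  20 → (16, 'cabcbacab')
  21 → (5, 'caccaabcaabcabcbacab')
  22 → (19, 'cbacab')
  23 → (7, 'ccaabcaabcabcbacab')
  24 → (4, 'ccaccaabcaabcabcbacab')

SA = [9, 13, 23, 10, 14, 17, 21, 6, 3, 24, 20, 2, 1, 0, 11, 15, 18, 8, 12, 22, 16, 5, 19, 7, 4]
[i] adj suffixes → lcp
  [1] 9/13 → 5 ('aabca')
  [2] 13/23 → 1 ('a')
  [3] 23/10 → 2 ('ab')
  [4] 10/14 → 4 ('abca')
  [5] 14/17 → 3 ('abc')
  [6] 17/21 → 1 ('a')
  [7] 21/6 → 2 ('ac')
  [8] 6/3 → 4 ('acca')
  [9] 3/24 → 0 ('')
  [10] 24/20 → 1 ('b')
  [11] 20/2 → 3 ('bac')
  [12] 2/1 → 1 ('b')
  [13] 1/0 → 2 ('bb')
  [14] 0/11 → 1 ('b')
  [15] 11/15 → 3 ('bca')
  [16] 15/18 → 2 ('bc')
  [17] 18/8 → 0 ('')
  [18] 8/12 → 6 ('caabca')
  [19] 12/22 → 2 ('ca')
  [20] 22/16 → 3 ('cab')
  [21] 16/5 → 2 ('ca')
  [22] 5/19 → 1 ('c')
  [23] 19/7 → 1 ('c')
  [24] 7/4 → 3 ('cca')

n(n+1)/2 = 25·26/2 = 325
Σ LCP = 0 + 5 + 1 + 2 + 4 + 3 + 1 + 2 + 4 + 0 + 1 + 3 + 1 + 2 + 1 + 3 + 2 + 0 + 6 + 2 + 3 + 2 + 1 + 1 + 3 = 53
distinct = 325 − 53 = 272

272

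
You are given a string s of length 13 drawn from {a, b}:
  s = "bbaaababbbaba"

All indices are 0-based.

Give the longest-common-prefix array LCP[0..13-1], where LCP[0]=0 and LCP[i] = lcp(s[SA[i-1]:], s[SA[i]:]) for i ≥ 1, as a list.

[0, 1, 2, 1, 3, 2, 0, 2, 2, 3, 1, 3, 2]

rank→(start, suffix):
  0 → (12, 'a')
  1 → (2, 'aaababbbaba')
  2 → (3, 'aababbbaba')
  3 → (10, 'aba')
  4 → (4, 'ababbbaba')
  5 → (6, 'abbbaba')
  6 → (11, 'ba')
  7 → (1, 'baaababbbaba')
  8 → (9, 'baba')
  9 → (5, 'babbbaba')
  10 → (0, 'bbaaababbbaba')
  11 → (8, 'bbaba')
  12 → (7, 'bbbaba')

SA = [12, 2, 3, 10, 4, 6, 11, 1, 9, 5, 0, 8, 7]
[i] adj suffixes → lcp
  [1] 12/2 → 1 ('a')
  [2] 2/3 → 2 ('aa')
  [3] 3/10 → 1 ('a')
  [4] 10/4 → 3 ('aba')
  [5] 4/6 → 2 ('ab')
  [6] 6/11 → 0 ('')
  [7] 11/1 → 2 ('ba')
  [8] 1/9 → 2 ('ba')
  [9] 9/5 → 3 ('bab')
  [10] 5/0 → 1 ('b')
  [11] 0/8 → 3 ('bba')
  [12] 8/7 → 2 ('bb')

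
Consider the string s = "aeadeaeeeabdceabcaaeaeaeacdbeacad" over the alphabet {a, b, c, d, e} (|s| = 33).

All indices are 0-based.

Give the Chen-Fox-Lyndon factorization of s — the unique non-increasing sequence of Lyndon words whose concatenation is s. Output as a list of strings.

emit factor 1: 'ae' (i=0, period=2)
emit factor 2: 'adeaeee' (i=2, period=7)
emit factor 3: 'abdce' (i=9, period=5)
emit factor 4: 'abc' (i=14, period=3)
emit factor 5: 'aaeaeaeacdbeacad' (i=17, period=16)

["ae", "adeaeee", "abdce", "abc", "aaeaeaeacdbeacad"]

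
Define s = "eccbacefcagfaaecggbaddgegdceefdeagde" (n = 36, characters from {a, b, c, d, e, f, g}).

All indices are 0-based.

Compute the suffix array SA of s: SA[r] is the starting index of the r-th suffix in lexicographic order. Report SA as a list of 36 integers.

sorted suffixes:
  #0 SA[0]=12  'aaecggbaddgegdceefdeagde'
  #1 SA[1]=4  'acefcagfaaecggbaddgegdceefdeagde'
  #2 SA[2]=19  'addgegdceefdeagde'
  #3 SA[3]=13  'aecggbaddgegdceefdeagde'
  #4 SA[4]=32  'agde'
  #5 SA[5]=9  'agfaaecggbaddgegdceefdeagde'
  #6 SA[6]=3  'bacefcagfaaecggbaddgegdceefdeagde'
  #7 SA[7]=18  'baddgegdceefdeagde'
  #8 SA[8]=8  'cagfaaecggbaddgegdceefdeagde'
  #9 SA[9]=2  'cbacefcagfaaecggbaddgegdceefdeagde'
  #10 SA[10]=1  'ccbacefcagfaaecggbaddgegdceefdeagde'
  #11 SA[11]=26  'ceefdeagde'
  #12 SA[12]=5  'cefcagfaaecggbaddgegdceefdeagde'
  #13 SA[13]=15  'cggbaddgegdceefdeagde'
  #14 SA[14]=25  'dceefdeagde'
  #15 SA[15]=20  'ddgegdceefdeagde'
  #16 SA[16]=34  'de'
  #17 SA[17]=30  'deagde'
  #18 SA[18]=21  'dgegdceefdeagde'
  #19 SA[19]=35  'e'
  #20 SA[20]=31  'eagde'
  #21 SA[21]=0  'eccbacefcagfaaecggbaddgegdceefdeagde'
  #22 SA[22]=14  'ecggbaddgegdceefdeagde'
  #23 SA[23]=27  'eefdeagde'
  #24 SA[24]=6  'efcagfaaecggbaddgegdceefdeagde'
  #25 SA[25]=28  'efdeagde'
  #26 SA[26]=23  'egdceefdeagde'
  #27 SA[27]=11  'faaecggbaddgegdceefdeagde'
  #28 SA[28]=7  'fcagfaaecggbaddgegdceefdeagde'
  #29 SA[29]=29  'fdeagde'
  #30 SA[30]=17  'gbaddgegdceefdeagde'
  #31 SA[31]=24  'gdceefdeagde'
  #32 SA[32]=33  'gde'
  #33 SA[33]=22  'gegdceefdeagde'
  #34 SA[34]=10  'gfaaecggbaddgegdceefdeagde'
  #35 SA[35]=16  'ggbaddgegdceefdeagde'

[12, 4, 19, 13, 32, 9, 3, 18, 8, 2, 1, 26, 5, 15, 25, 20, 34, 30, 21, 35, 31, 0, 14, 27, 6, 28, 23, 11, 7, 29, 17, 24, 33, 22, 10, 16]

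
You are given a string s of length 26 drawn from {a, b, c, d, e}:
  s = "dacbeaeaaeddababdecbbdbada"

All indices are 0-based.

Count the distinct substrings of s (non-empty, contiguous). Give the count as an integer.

sorted suffixes:
  #0 SA[0]=25  'a'
  #1 SA[1]=7  'aaeddababdecbbdbada'
  #2 SA[2]=12  'ababdecbbdbada'
  #3 SA[3]=14  'abdecbbdbada'
  #4 SA[4]=1  'acbeaeaaeddababdecbbdbada'
  #5 SA[5]=23  'ada'
  #6 SA[6]=5  'aeaaeddababdecbbdbada'
  #7 SA[7]=8  'aeddababdecbbdbada'
  #8 SA[8]=13  'babdecbbdbada'
  #9 SA[9]=22  'bada'
  #10 SA[10]=19  'bbdbada'
  #11 SA[11]=20  'bdbada'
  #12 SA[12]=15  'bdecbbdbada'
  #13 SA[13]=3  'beaeaaeddababdecbbdbada'
  #14 SA[14]=18  'cbbdbada'
  #15 SA[15]=2  'cbeaeaaeddababdecbbdbada'
  #16 SA[16]=24  'da'
  #17 SA[17]=11  'dababdecbbdbada'
  #18 SA[18]=0  'dacbeaeaaeddababdecbbdbada'
  #19 SA[19]=21  'dbada'
  #20 SA[20]=10  'ddababdecbbdbada'
  #21 SA[21]=16  'decbbdbada'
  #22 SA[22]=6  'eaaeddababdecbbdbada'
  #23 SA[23]=4  'eaeaaeddababdecbbdbada'
  #24 SA[24]=17  'ecbbdbada'
  #25 SA[25]=9  'eddababdecbbdbada'

SA = [25, 7, 12, 14, 1, 23, 5, 8, 13, 22, 19, 20, 15, 3, 18, 2, 24, 11, 0, 21, 10, 16, 6, 4, 17, 9]
i: (SA[i-1],SA[i]) lcp shared
  1: (25,7) 1 'a'
  2: (7,12) 1 'a'
  3: (12,14) 2 'ab'
  4: (14,1) 1 'a'
  5: (1,23) 1 'a'
  6: (23,5) 1 'a'
  7: (5,8) 2 'ae'
  8: (8,13) 0 ''
  9: (13,22) 2 'ba'
  10: (22,19) 1 'b'
  11: (19,20) 1 'b'
  12: (20,15) 2 'bd'
  13: (15,3) 1 'b'
  14: (3,18) 0 ''
  15: (18,2) 2 'cb'
  16: (2,24) 0 ''
  17: (24,11) 2 'da'
  18: (11,0) 2 'da'
  19: (0,21) 1 'd'
  20: (21,10) 1 'd'
  21: (10,16) 1 'd'
  22: (16,6) 0 ''
  23: (6,4) 2 'ea'
  24: (4,17) 1 'e'
  25: (17,9) 1 'e'

n(n+1)/2 = 26·27/2 = 351
Σ LCP = 0 + 1 + 1 + 2 + 1 + 1 + 1 + 2 + 0 + 2 + 1 + 1 + 2 + 1 + 0 + 2 + 0 + 2 + 2 + 1 + 1 + 1 + 0 + 2 + 1 + 1 = 29
distinct = 351 − 29 = 322

322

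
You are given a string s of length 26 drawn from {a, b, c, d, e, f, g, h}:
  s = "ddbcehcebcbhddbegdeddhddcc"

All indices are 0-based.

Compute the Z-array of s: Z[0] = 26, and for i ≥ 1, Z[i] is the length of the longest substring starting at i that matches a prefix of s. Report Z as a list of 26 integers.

Z[0]=26
i=1: i≥r, start 0; Z[1]=1 scan→box=[1,2)
i=2: i≥r, start 0; Z[2]=0
i=3: i≥r, start 0; Z[3]=0
i=4: i≥r, start 0; Z[4]=0
i=5: i≥r, start 0; Z[5]=0
i=6: i≥r, start 0; Z[6]=0
i=7: i≥r, start 0; Z[7]=0
i=8: i≥r, start 0; Z[8]=0
i=9: i≥r, start 0; Z[9]=0
i=10: i≥r, start 0; Z[10]=0
i=11: i≥r, start 0; Z[11]=0
i=12: i≥r, start 0; Z[12]=3 scan→box=[12,15)
i=13: min(r-i=2, Z[1]=1)=1; Z[13]=1
i=14: min(r-i=1, Z[2]=0)=0; Z[14]=0
i=15: i≥r, start 0; Z[15]=0
i=16: i≥r, start 0; Z[16]=0
i=17: i≥r, start 0; Z[17]=1 scan→box=[17,18)
i=18: i≥r, start 0; Z[18]=0
i=19: i≥r, start 0; Z[19]=2 scan→box=[19,21)
i=20: min(r-i=1, Z[1]=1)=1; Z[20]=1
i=21: i≥r, start 0; Z[21]=0
i=22: i≥r, start 0; Z[22]=2 scan→box=[22,24)
i=23: min(r-i=1, Z[1]=1)=1; Z[23]=1
i=24: i≥r, start 0; Z[24]=0
i=25: i≥r, start 0; Z[25]=0

[26, 1, 0, 0, 0, 0, 0, 0, 0, 0, 0, 0, 3, 1, 0, 0, 0, 1, 0, 2, 1, 0, 2, 1, 0, 0]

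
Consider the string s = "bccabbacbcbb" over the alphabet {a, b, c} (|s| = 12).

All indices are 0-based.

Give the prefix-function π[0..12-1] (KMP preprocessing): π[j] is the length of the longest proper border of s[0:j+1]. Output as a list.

[0, 0, 0, 0, 1, 1, 0, 0, 1, 2, 1, 1]

π[0] = 0
j=1 s[j]='c': π[1]=0 (border '')
j=2 s[j]='c': π[2]=0 (border '')
j=3 s[j]='a': π[3]=0 (border '')
j=4 s[j]='b': π[4]=1 (border 'b')
j=5 s[j]='b': k: 1→0; π[5]=1 (border 'b')
j=6 s[j]='a': k: 1→0; π[6]=0 (border '')
j=7 s[j]='c': π[7]=0 (border '')
j=8 s[j]='b': π[8]=1 (border 'b')
j=9 s[j]='c': π[9]=2 (border 'bc')
j=10 s[j]='b': k: 2→0; π[10]=1 (border 'b')
j=11 s[j]='b': k: 1→0; π[11]=1 (border 'b')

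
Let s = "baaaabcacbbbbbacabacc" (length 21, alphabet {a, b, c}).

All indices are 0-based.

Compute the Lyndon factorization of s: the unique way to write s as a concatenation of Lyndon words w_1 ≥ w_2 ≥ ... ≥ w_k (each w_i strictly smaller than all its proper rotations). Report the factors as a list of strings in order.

emit factor 1: 'b' (i=0, period=1)
emit factor 2: 'aaaabcacbbbbbacabacc' (i=1, period=20)

["b", "aaaabcacbbbbbacabacc"]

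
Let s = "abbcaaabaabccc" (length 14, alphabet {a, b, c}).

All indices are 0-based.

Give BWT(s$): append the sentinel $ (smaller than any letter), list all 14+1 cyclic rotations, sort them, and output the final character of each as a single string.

rank  rotation         last
    0  $abbcaaabaabccc  c
    1  aaabaabccc$abbc  c
    2  aabaabccc$abbca  a
    3  aabccc$abbcaaab  b
    4  abaabccc$abbcaa  a
    5  abbcaaabaabccc$  $
    6  abccc$abbcaaaba  a
    7  baabccc$abbcaaa  a
    8  bbcaaabaabccc$a  a
    9  bcaaabaabccc$ab  b
   10  bccc$abbcaaabaa  a
   11  c$abbcaaabaabcc  c
   12  caaabaabccc$abb  b
   13  cc$abbcaaabaabc  c
   14  ccc$abbcaaabaab  b

ccaba$aaabacbcb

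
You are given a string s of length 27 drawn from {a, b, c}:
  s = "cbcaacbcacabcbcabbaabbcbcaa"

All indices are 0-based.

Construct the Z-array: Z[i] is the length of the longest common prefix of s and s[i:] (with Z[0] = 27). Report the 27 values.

[27, 0, 1, 0, 0, 4, 0, 1, 0, 1, 0, 0, 4, 0, 1, 0, 0, 0, 0, 0, 0, 0, 5, 0, 1, 0, 0]

Z[0]=27
i=1: i≥r, start 0; Z[1]=0
i=2: i≥r, start 0; Z[2]=1 extend→box=[2,3)
i=3: i≥r, start 0; Z[3]=0
i=4: i≥r, start 0; Z[4]=0
i=5: i≥r, start 0; Z[5]=4 extend→box=[5,9)
i=6: min(r-i=3, Z[1]=0)=0; Z[6]=0
i=7: min(r-i=2, Z[2]=1)=1; Z[7]=1
i=8: min(r-i=1, Z[3]=0)=0; Z[8]=0
i=9: i≥r, start 0; Z[9]=1 extend→box=[9,10)
i=10: i≥r, start 0; Z[10]=0
i=11: i≥r, start 0; Z[11]=0
i=12: i≥r, start 0; Z[12]=4 extend→box=[12,16)
i=13: min(r-i=3, Z[1]=0)=0; Z[13]=0
i=14: min(r-i=2, Z[2]=1)=1; Z[14]=1
i=15: min(r-i=1, Z[3]=0)=0; Z[15]=0
i=16: i≥r, start 0; Z[16]=0
i=17: i≥r, start 0; Z[17]=0
i=18: i≥r, start 0; Z[18]=0
i=19: i≥r, start 0; Z[19]=0
i=20: i≥r, start 0; Z[20]=0
i=21: i≥r, start 0; Z[21]=0
i=22: i≥r, start 0; Z[22]=5 extend→box=[22,27)
i=23: min(r-i=4, Z[1]=0)=0; Z[23]=0
i=24: min(r-i=3, Z[2]=1)=1; Z[24]=1
i=25: min(r-i=2, Z[3]=0)=0; Z[25]=0
i=26: min(r-i=1, Z[4]=0)=0; Z[26]=0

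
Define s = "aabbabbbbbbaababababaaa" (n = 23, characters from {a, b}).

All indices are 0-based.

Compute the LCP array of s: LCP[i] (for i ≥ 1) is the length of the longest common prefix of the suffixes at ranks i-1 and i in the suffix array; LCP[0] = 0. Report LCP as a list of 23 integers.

sorted suffixes:
  #0 SA[0]=22  'a'
  #1 SA[1]=21  'aa'
  #2 SA[2]=20  'aaa'
  #3 SA[3]=11  'aababababaaa'
  #4 SA[4]=0  'aabbabbbbbbaababababaaa'
  #5 SA[5]=18  'abaaa'
  #6 SA[6]=16  'ababaaa'
  #7 SA[7]=14  'abababaaa'
  #8 SA[8]=12  'ababababaaa'
  #9 SA[9]=1  'abbabbbbbbaababababaaa'
  #10 SA[10]=4  'abbbbbbaababababaaa'
  #11 SA[11]=19  'baaa'
  #12 SA[12]=10  'baababababaaa'
  #13 SA[13]=17  'babaaa'
  #14 SA[14]=15  'bababaaa'
  #15 SA[15]=13  'babababaaa'
  #16 SA[16]=3  'babbbbbbaababababaaa'
  #17 SA[17]=9  'bbaababababaaa'
  #18 SA[18]=2  'bbabbbbbbaababababaaa'
  #19 SA[19]=8  'bbbaababababaaa'
  #20 SA[20]=7  'bbbbaababababaaa'
  #21 SA[21]=6  'bbbbbaababababaaa'
  #22 SA[22]=5  'bbbbbbaababababaaa'

SA = [22, 21, 20, 11, 0, 18, 16, 14, 12, 1, 4, 19, 10, 17, 15, 13, 3, 9, 2, 8, 7, 6, 5]
rank  pair      lcp
   1  s[22:],s[21:]  1  'a'
   2  s[21:],s[20:]  2  'aa'
   3  s[20:],s[11:]  2  'aa'
   4  s[11:],s[0:]  3  'aab'
   5  s[0:],s[18:]  1  'a'
   6  s[18:],s[16:]  3  'aba'
   7  s[16:],s[14:]  5  'ababa'
   8  s[14:],s[12:]  7  'abababa'
   9  s[12:],s[1:]  2  'ab'
  10  s[1:],s[4:]  3  'abb'
  11  s[4:],s[19:]  0  ''
  12  s[19:],s[10:]  3  'baa'
  13  s[10:],s[17:]  2  'ba'
  14  s[17:],s[15:]  4  'baba'
  15  s[15:],s[13:]  6  'bababa'
  16  s[13:],s[3:]  3  'bab'
  17  s[3:],s[9:]  1  'b'
  18  s[9:],s[2:]  3  'bba'
  19  s[2:],s[8:]  2  'bb'
  20  s[8:],s[7:]  3  'bbb'
  21  s[7:],s[6:]  4  'bbbb'
  22  s[6:],s[5:]  5  'bbbbb'

[0, 1, 2, 2, 3, 1, 3, 5, 7, 2, 3, 0, 3, 2, 4, 6, 3, 1, 3, 2, 3, 4, 5]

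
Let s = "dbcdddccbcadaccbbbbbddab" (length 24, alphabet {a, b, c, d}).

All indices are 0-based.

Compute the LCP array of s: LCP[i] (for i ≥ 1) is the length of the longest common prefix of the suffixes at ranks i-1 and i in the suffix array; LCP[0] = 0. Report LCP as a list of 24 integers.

[0, 1, 1, 0, 1, 4, 3, 2, 1, 2, 1, 0, 1, 2, 1, 3, 1, 0, 2, 1, 1, 1, 2, 2]

rank→(start, suffix):
  0 → (22, 'ab')
  1 → (12, 'accbbbbbddab')
  2 → (10, 'adaccbbbbbddab')
  3 → (23, 'b')
  4 → (15, 'bbbbbddab')
  5 → (16, 'bbbbddab')
  6 → (17, 'bbbddab')
  7 → (18, 'bbddab')
  8 → (8, 'bcadaccbbbbbddab')
  9 → (1, 'bcdddccbcadaccbbbbbddab')
  10 → (19, 'bddab')
  11 → (9, 'cadaccbbbbbddab')
  12 → (14, 'cbbbbbddab')
  13 → (7, 'cbcadaccbbbbbddab')
  14 → (13, 'ccbbbbbddab')
  15 → (6, 'ccbcadaccbbbbbddab')
  16 → (2, 'cdddccbcadaccbbbbbddab')
  17 → (21, 'dab')
  18 → (11, 'daccbbbbbddab')
  19 → (0, 'dbcdddccbcadaccbbbbbddab')
  20 → (5, 'dccbcadaccbbbbbddab')
  21 → (20, 'ddab')
  22 → (4, 'ddccbcadaccbbbbbddab')
  23 → (3, 'dddccbcadaccbbbbbddab')

SA = [22, 12, 10, 23, 15, 16, 17, 18, 8, 1, 19, 9, 14, 7, 13, 6, 2, 21, 11, 0, 5, 20, 4, 3]
i: (SA[i-1],SA[i]) lcp shared
  1: (22,12) 1 'a'
  2: (12,10) 1 'a'
  3: (10,23) 0 ''
  4: (23,15) 1 'b'
  5: (15,16) 4 'bbbb'
  6: (16,17) 3 'bbb'
  7: (17,18) 2 'bb'
  8: (18,8) 1 'b'
  9: (8,1) 2 'bc'
  10: (1,19) 1 'b'
  11: (19,9) 0 ''
  12: (9,14) 1 'c'
  13: (14,7) 2 'cb'
  14: (7,13) 1 'c'
  15: (13,6) 3 'ccb'
  16: (6,2) 1 'c'
  17: (2,21) 0 ''
  18: (21,11) 2 'da'
  19: (11,0) 1 'd'
  20: (0,5) 1 'd'
  21: (5,20) 1 'd'
  22: (20,4) 2 'dd'
  23: (4,3) 2 'dd'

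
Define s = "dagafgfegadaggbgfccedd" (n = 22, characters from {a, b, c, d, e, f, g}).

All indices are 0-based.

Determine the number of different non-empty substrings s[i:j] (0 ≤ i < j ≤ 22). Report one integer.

sorted suffixes:
  #0 SA[0]=9  'adaggbgfccedd'
  #1 SA[1]=3  'afgfegadaggbgfccedd'
  #2 SA[2]=1  'agafgfegadaggbgfccedd'
  #3 SA[3]=11  'aggbgfccedd'
  #4 SA[4]=14  'bgfccedd'
  #5 SA[5]=17  'ccedd'
  #6 SA[6]=18  'cedd'
  #7 SA[7]=21  'd'
  #8 SA[8]=0  'dagafgfegadaggbgfccedd'
  #9 SA[9]=10  'daggbgfccedd'
  #10 SA[10]=20  'dd'
  #11 SA[11]=19  'edd'
  #12 SA[12]=7  'egadaggbgfccedd'
  #13 SA[13]=16  'fccedd'
  #14 SA[14]=6  'fegadaggbgfccedd'
  #15 SA[15]=4  'fgfegadaggbgfccedd'
  #16 SA[16]=8  'gadaggbgfccedd'
  #17 SA[17]=2  'gafgfegadaggbgfccedd'
  #18 SA[18]=13  'gbgfccedd'
  #19 SA[19]=15  'gfccedd'
  #20 SA[20]=5  'gfegadaggbgfccedd'
  #21 SA[21]=12  'ggbgfccedd'

SA = [9, 3, 1, 11, 14, 17, 18, 21, 0, 10, 20, 19, 7, 16, 6, 4, 8, 2, 13, 15, 5, 12]
rank  pair      lcp
   1  s[9:],s[3:]  1  'a'
   2  s[3:],s[1:]  1  'a'
   3  s[1:],s[11:]  2  'ag'
   4  s[11:],s[14:]  0  ''
   5  s[14:],s[17:]  0  ''
   6  s[17:],s[18:]  1  'c'
   7  s[18:],s[21:]  0  ''
   8  s[21:],s[0:]  1  'd'
   9  s[0:],s[10:]  3  'dag'
  10  s[10:],s[20:]  1  'd'
  11  s[20:],s[19:]  0  ''
  12  s[19:],s[7:]  1  'e'
  13  s[7:],s[16:]  0  ''
  14  s[16:],s[6:]  1  'f'
  15  s[6:],s[4:]  1  'f'
  16  s[4:],s[8:]  0  ''
  17  s[8:],s[2:]  2  'ga'
  18  s[2:],s[13:]  1  'g'
  19  s[13:],s[15:]  1  'g'
  20  s[15:],s[5:]  2  'gf'
  21  s[5:],s[12:]  1  'g'

n(n+1)/2 = 22·23/2 = 253
Σ LCP = 0 + 1 + 1 + 2 + 0 + 0 + 1 + 0 + 1 + 3 + 1 + 0 + 1 + 0 + 1 + 1 + 0 + 2 + 1 + 1 + 2 + 1 = 20
distinct = 253 − 20 = 233

233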